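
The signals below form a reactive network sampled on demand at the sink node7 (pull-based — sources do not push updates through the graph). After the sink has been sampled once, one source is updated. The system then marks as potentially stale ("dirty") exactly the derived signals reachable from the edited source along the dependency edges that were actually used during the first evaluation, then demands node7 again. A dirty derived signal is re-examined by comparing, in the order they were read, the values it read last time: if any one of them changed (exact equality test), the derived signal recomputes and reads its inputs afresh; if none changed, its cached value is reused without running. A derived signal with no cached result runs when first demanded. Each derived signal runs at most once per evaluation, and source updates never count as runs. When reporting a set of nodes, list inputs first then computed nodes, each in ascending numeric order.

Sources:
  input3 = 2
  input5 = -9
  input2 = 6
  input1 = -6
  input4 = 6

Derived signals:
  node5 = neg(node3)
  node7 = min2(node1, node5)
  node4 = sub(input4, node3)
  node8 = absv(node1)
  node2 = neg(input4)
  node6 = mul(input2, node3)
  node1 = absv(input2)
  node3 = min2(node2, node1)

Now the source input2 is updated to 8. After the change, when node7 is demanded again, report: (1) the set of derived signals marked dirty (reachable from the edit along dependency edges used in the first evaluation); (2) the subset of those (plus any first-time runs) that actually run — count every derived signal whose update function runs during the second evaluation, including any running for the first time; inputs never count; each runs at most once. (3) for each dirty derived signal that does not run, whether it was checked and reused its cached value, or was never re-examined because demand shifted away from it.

Dirty set: node1, node3, node5, node7.
Run set: node1, node3, node7 (3 run).
Re-examined without running (cache reused): node5.
The important point: at node5 every value read last time is unchanged, so the dirty flag clears without a run.

Initial pass — values computed on the first demand:
  node1 = absv(6) = 6
  node2 = neg(6) = -6
  node3 = min2(-6, 6) = -6
  node5 = neg(-6) = 6
  node7 = min2(6, 6) = 6

Second demand — change propagation:
  node1: re-runs because input2 6->8; new result 8.
  node3: re-runs because node1 6->8; new result -6 (unchanged).
  node5: re-examined; everything it read last time is the same (node3 unchanged) — cache 6 kept, no run.
  node7: re-runs because node1 6->8; new result 6 (unchanged).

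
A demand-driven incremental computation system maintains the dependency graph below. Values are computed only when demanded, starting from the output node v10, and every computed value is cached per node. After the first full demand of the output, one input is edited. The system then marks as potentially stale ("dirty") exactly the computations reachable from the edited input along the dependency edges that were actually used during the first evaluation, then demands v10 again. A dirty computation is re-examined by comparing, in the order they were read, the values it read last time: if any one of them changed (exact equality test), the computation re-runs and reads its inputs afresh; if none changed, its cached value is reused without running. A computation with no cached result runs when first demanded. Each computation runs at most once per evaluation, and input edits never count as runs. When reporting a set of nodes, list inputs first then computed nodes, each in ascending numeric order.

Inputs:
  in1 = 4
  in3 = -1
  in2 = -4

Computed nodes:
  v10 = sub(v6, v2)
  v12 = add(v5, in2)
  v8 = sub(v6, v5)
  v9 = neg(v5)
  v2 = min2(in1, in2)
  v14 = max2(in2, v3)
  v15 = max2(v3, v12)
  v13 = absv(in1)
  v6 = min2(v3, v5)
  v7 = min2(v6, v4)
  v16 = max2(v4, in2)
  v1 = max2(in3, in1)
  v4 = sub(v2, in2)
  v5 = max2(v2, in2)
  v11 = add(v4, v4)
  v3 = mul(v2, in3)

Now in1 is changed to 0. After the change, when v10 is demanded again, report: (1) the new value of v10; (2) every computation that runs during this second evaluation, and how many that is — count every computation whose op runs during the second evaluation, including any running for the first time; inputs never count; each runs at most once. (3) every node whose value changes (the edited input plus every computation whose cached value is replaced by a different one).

First evaluation (everything demanded from the output):
  v2 = min2(4, -4) = -4
  v3 = mul(-4, -1) = 4
  v5 = max2(-4, -4) = -4
  v6 = min2(4, -4) = -4
  v10 = sub(-4, -4) = 0

Propagation after the edit:
  v2: runs — in1 4->0; result -4 (same value as before).
  v3: checked — values it read are unchanged (v2 unchanged, in3 unchanged); reused cached 4 without running.
  v5: checked — values it read are unchanged (v2 unchanged, in2 unchanged); reused cached -4 without running.
  v6: checked — values it read are unchanged (v3 unchanged, v5 unchanged); reused cached -4 without running.
  v10: checked — values it read are unchanged (v6 unchanged, v2 unchanged); reused cached 0 without running.

Key observation: the change is absorbed at v2 — it re-runs but produces the same value, and the output's value is unchanged.

New value of v10: 0.
Computations that run: v2 — 1 in total.
Values that change: in1.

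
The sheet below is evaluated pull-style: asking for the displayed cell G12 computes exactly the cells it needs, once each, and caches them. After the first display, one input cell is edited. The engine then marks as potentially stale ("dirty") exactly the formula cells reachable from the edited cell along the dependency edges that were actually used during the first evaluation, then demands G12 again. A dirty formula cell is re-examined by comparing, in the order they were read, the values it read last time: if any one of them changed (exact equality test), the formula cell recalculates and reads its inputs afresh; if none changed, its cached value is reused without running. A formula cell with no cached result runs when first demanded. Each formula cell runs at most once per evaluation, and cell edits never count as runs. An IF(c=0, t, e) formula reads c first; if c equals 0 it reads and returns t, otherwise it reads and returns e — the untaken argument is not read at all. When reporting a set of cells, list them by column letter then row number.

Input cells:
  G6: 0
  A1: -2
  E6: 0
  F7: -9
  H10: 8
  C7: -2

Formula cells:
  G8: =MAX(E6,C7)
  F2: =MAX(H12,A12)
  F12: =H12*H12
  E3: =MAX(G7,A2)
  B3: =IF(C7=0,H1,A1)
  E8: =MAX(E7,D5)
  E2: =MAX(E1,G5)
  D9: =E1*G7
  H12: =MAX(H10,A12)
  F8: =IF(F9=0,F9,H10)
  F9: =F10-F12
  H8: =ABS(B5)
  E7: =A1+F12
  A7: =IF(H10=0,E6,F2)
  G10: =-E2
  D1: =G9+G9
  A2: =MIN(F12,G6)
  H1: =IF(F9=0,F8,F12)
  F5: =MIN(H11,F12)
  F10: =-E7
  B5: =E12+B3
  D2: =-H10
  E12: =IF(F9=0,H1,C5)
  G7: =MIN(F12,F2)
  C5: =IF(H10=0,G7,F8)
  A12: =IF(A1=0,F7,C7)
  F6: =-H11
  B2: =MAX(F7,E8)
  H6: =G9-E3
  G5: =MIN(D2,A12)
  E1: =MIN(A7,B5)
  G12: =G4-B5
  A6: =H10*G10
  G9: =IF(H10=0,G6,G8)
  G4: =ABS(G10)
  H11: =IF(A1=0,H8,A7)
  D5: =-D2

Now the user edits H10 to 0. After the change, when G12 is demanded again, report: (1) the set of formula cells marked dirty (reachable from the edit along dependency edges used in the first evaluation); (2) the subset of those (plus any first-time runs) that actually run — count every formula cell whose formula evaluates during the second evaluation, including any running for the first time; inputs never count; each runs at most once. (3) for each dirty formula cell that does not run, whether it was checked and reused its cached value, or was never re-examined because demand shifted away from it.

The edit dirties: A7, B5, C5, D2, E1, E2, E7, E12, F2, F8, F9, F10, F12, G4, G5, G10, G12, H12.
18 formula cells run: A7, B5, C5, D2, E1, E2, E7, E12, F2, F9, F10, F12, G4, G5, G7, G10, G12, H12.
Unvisited dirty nodes (no longer demanded): F8.
Note the branch switch — demand abandons F8, which is never re-examined.

First demand of the output computes:
  A12 = IF(A1=0: A1=-2 -> else branch C7) = -2
  B3 = IF(C7=0: C7=-2 -> else branch A1) = -2
  D2 = -(8) = -8
  G5 = MIN(-8, -2) = -8
  H12 = MAX(8, -2) = 8
  F2 = MAX(8, -2) = 8
  A7 = IF(H10=0: H10=8 -> else branch F2) = 8
  F12 = 8 * 8 = 64
  E7 = -2 + 64 = 62
  F10 = -(62) = -62
  F9 = -62 - 64 = -126
  F8 = IF(F9=0: F9=-126 -> else branch H10) = 8
  C5 = IF(H10=0: H10=8 -> else branch F8) = 8
  E12 = IF(F9=0: F9=-126 -> else branch C5) = 8
  B5 = 8 + -2 = 6
  E1 = MIN(8, 6) = 6
  E2 = MAX(6, -8) = 6
  G10 = -(6) = -6
  G4 = ABS(-6) = 6
  G12 = 6 - 6 = 0

After the edit, cleaning proceeds:
  D2: a read changed (H10 8->0) — executes, giving 0.
  G5: a read changed (D2 -8->0) — executes, giving -2.
  H12: a read changed (H10 8->0) — executes, giving 0.
  F2: a read changed (H12 8->0) — executes, giving 0.
  A7: a read changed (H10 8->0; F2 8->0) — executes, giving 0.
  F12: a read changed (H12 8->0; H12 8->0) — executes, giving 0.
  E7: a read changed (F12 64->0) — executes, giving -2.
  F10: a read changed (E7 62->-2) — executes, giving 2.
  F9: a read changed (F10 -62->2; F12 64->0) — executes, giving 2.
  F8: stays stale; no demand reaches it after the flip.
  G7: had never run; runs now, result 0.
  C5: a read changed (H10 8->0) — executes, giving 0.
  E12: a read changed (F9 -126->2; C5 8->0) — executes, giving 0.
  B5: a read changed (E12 8->0) — executes, giving -2.
  E1: a read changed (A7 8->0; B5 6->-2) — executes, giving -2.
  E2: a read changed (E1 6->-2; G5 -8->-2) — executes, giving -2.
  G10: a read changed (E2 6->-2) — executes, giving 2.
  G4: a read changed (G10 -6->2) — executes, giving 2.
  G12: a read changed (G4 6->2; B5 6->-2) — executes, giving 4.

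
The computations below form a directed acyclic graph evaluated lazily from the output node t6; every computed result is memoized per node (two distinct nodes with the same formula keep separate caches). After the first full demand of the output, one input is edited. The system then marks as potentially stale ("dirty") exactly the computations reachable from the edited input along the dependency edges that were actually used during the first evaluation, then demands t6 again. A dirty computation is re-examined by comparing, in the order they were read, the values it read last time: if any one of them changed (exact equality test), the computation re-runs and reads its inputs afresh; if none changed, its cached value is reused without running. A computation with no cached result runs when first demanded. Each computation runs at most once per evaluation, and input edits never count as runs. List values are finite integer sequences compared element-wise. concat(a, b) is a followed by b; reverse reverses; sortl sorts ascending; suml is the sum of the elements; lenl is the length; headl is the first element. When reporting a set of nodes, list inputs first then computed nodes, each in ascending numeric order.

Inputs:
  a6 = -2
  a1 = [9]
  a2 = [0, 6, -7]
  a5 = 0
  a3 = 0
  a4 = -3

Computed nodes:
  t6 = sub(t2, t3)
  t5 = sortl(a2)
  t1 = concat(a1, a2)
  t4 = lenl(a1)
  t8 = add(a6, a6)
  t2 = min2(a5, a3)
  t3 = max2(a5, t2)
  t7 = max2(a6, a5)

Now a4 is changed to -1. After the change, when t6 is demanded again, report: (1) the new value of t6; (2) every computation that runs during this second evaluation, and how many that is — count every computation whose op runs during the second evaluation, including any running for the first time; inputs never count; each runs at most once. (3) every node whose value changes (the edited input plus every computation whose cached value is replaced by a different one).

First demand of the output computes:
  t2 = min2(0, 0) = 0
  t3 = max2(0, 0) = 0
  t6 = sub(0, 0) = 0

After the edit, cleaning proceeds:
  no node depends on a4 at all; the second demand re-runs nothing.

Note the shortcut — nothing in the graph depends on a4 at all, so no recomputation happens.

Demanding t6 again yields 0.
0 computations run: none.
The nodes whose values change: a4.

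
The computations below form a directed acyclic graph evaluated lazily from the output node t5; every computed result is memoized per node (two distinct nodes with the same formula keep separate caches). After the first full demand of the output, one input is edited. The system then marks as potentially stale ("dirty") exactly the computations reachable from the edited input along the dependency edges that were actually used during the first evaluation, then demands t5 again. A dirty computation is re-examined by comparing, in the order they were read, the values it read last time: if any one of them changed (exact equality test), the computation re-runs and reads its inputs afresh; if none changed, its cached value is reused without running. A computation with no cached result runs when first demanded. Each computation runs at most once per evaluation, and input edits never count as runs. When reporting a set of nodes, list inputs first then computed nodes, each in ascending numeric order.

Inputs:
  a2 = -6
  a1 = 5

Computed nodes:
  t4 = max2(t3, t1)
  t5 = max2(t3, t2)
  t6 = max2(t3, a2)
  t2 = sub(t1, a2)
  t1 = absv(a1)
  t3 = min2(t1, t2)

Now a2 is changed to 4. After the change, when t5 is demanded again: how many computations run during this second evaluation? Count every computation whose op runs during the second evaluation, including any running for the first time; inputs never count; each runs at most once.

3 computations run: t2, t3, t5.

First demand of the output computes:
  t1 = absv(5) = 5
  t2 = sub(5, -6) = 11
  t3 = min2(5, 11) = 5
  t5 = max2(5, 11) = 11

After the edit, cleaning proceeds:
  t2: a read changed (a2 -6->4) — executes, giving 1.
  t3: a read changed (t2 11->1) — executes, giving 1.
  t5: a read changed (t3 5->1; t2 11->1) — executes, giving 1.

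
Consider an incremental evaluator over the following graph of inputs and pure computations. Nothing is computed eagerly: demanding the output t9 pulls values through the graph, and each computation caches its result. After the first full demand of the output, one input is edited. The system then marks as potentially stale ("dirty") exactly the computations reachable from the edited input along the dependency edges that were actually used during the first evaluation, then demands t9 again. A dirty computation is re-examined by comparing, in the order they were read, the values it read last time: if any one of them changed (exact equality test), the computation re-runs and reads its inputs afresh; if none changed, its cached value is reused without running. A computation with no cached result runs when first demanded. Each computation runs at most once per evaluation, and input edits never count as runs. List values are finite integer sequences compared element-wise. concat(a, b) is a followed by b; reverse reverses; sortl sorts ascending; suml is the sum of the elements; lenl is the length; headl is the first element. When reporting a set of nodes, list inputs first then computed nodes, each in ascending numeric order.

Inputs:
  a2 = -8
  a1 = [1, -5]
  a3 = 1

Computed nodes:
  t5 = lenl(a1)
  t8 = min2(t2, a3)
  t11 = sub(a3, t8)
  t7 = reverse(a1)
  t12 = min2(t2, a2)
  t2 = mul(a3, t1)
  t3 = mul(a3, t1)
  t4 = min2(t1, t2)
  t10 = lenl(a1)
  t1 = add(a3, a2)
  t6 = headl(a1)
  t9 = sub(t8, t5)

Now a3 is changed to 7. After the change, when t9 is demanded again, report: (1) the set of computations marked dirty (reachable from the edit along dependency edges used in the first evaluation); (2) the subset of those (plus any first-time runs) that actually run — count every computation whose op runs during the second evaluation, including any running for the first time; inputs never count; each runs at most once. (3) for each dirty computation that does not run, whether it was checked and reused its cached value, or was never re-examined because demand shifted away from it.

Dirty set: t1, t2, t8, t9.
Run set: t1, t2, t8 (3 run).
Re-examined without running (cache reused): t9.
The important point: at t9 every value read last time is unchanged, so the dirty flag clears without a run.

Initial pass — values computed on the first demand:
  t1 = add(1, -8) = -7
  t2 = mul(1, -7) = -7
  t5 = lenl([1, -5]) = 2
  t8 = min2(-7, 1) = -7
  t9 = sub(-7, 2) = -9

Second demand — change propagation:
  t1: re-runs because a3 1->7; new result -1.
  t2: re-runs because a3 1->7; t1 -7->-1; new result -7 (unchanged).
  t8: re-runs because a3 1->7; new result -7 (unchanged).
  t9: re-examined; everything it read last time is the same (t8 unchanged, t5 unchanged) — cache -9 kept, no run.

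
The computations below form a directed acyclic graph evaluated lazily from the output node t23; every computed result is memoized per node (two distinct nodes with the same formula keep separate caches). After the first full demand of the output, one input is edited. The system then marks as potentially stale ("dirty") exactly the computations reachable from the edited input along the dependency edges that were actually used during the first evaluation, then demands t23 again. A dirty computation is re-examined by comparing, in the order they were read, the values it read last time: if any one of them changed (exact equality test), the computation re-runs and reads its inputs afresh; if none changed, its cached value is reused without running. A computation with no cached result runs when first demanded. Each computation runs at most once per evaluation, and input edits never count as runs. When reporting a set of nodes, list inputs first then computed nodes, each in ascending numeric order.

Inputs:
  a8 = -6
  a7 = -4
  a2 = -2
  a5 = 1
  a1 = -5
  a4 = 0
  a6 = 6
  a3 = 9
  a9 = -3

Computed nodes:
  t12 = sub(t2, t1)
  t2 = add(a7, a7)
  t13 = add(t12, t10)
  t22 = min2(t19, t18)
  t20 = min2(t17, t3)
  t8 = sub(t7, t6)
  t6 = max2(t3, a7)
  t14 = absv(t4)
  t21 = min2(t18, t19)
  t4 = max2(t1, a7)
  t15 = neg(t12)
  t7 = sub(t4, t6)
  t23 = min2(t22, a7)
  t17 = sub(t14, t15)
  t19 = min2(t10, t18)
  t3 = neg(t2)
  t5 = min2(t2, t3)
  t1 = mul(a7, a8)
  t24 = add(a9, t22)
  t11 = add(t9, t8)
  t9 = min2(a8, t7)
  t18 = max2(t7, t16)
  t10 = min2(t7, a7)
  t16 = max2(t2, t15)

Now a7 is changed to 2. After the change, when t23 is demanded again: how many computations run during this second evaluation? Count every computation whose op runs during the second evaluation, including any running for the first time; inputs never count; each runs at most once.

First demand of the output computes:
  t1 = mul(-4, -6) = 24
  t2 = add(-4, -4) = -8
  t3 = neg(-8) = 8
  t4 = max2(24, -4) = 24
  t6 = max2(8, -4) = 8
  t7 = sub(24, 8) = 16
  t10 = min2(16, -4) = -4
  t12 = sub(-8, 24) = -32
  t15 = neg(-32) = 32
  t16 = max2(-8, 32) = 32
  t18 = max2(16, 32) = 32
  t19 = min2(-4, 32) = -4
  t22 = min2(-4, 32) = -4
  t23 = min2(-4, -4) = -4

After the edit, cleaning proceeds:
  t1: a read changed (a7 -4->2) — executes, giving -12.
  t2: a read changed (a7 -4->2; a7 -4->2) — executes, giving 4.
  t3: a read changed (t2 -8->4) — executes, giving -4.
  t4: a read changed (t1 24->-12; a7 -4->2) — executes, giving 2.
  t6: a read changed (t3 8->-4; a7 -4->2) — executes, giving 2.
  t7: a read changed (t4 24->2; t6 8->2) — executes, giving 0.
  t10: a read changed (t7 16->0; a7 -4->2) — executes, giving 0.
  t12: a read changed (t2 -8->4; t1 24->-12) — executes, giving 16.
  t15: a read changed (t12 -32->16) — executes, giving -16.
  t16: a read changed (t2 -8->4; t15 32->-16) — executes, giving 4.
  t18: a read changed (t7 16->0; t16 32->4) — executes, giving 4.
  t19: a read changed (t10 -4->0; t18 32->4) — executes, giving 0.
  t22: a read changed (t19 -4->0; t18 32->4) — executes, giving 0.
  t23: a read changed (t22 -4->0; a7 -4->2) — executes, giving 0.

14 computations run: t1, t2, t3, t4, t6, t7, t10, t12, t15, t16, t18, t19, t22, t23.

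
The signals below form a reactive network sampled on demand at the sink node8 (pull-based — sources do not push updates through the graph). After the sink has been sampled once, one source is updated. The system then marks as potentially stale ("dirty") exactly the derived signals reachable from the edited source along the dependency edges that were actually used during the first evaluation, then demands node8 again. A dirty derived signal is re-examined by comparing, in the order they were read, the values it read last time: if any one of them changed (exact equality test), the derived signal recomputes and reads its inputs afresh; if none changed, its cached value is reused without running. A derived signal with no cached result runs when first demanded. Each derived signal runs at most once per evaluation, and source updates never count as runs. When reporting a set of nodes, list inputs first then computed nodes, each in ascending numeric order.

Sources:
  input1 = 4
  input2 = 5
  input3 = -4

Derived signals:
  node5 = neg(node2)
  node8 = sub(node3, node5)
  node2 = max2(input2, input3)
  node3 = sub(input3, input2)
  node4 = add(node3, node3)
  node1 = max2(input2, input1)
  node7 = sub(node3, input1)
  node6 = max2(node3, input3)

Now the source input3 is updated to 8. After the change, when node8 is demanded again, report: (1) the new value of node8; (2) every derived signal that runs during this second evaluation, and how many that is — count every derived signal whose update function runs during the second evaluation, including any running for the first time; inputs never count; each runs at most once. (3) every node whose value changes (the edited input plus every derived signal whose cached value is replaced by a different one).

node8 now evaluates to 11.
Run set: node2, node3, node5, node8 (4 run).
Changed values: input3, node2, node3, node5, node8.

Initial pass — values computed on the first demand:
  node2 = max2(5, -4) = 5
  node3 = sub(-4, 5) = -9
  node5 = neg(5) = -5
  node8 = sub(-9, -5) = -4

Second demand — change propagation:
  node2: re-runs because input3 -4->8; new result 8.
  node3: re-runs because input3 -4->8; new result 3.
  node5: re-runs because node2 5->8; new result -8.
  node8: re-runs because node3 -9->3; node5 -5->-8; new result 11.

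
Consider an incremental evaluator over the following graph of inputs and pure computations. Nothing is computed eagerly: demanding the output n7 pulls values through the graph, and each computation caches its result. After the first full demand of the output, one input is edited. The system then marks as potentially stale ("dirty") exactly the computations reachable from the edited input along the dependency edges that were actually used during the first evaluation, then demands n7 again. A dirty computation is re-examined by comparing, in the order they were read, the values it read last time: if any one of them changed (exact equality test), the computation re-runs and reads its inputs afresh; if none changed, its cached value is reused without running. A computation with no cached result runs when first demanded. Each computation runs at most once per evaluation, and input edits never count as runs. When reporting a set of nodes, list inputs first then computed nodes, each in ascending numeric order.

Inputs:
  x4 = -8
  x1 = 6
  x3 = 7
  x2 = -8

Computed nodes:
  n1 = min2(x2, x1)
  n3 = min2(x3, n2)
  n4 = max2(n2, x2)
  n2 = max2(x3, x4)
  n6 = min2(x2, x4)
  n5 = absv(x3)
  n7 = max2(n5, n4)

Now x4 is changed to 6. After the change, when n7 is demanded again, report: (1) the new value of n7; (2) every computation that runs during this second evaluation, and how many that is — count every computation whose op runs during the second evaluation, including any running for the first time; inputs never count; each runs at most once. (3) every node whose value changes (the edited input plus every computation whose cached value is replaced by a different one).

n7 now evaluates to 7.
Run set: n2 (1 run).
Changed values: x4.
The important point: n2 recomputes to an identical value, and the output ends up unchanged.

Initial pass — values computed on the first demand:
  n2 = max2(7, -8) = 7
  n4 = max2(7, -8) = 7
  n5 = absv(7) = 7
  n7 = max2(7, 7) = 7

Second demand — change propagation:
  n2: re-runs because x4 -8->6; new result 7 (unchanged).
  n4: re-examined; everything it read last time is the same (n2 unchanged, x2 unchanged) — cache 7 kept, no run.
  n7: re-examined; everything it read last time is the same (n5 unchanged, n4 unchanged) — cache 7 kept, no run.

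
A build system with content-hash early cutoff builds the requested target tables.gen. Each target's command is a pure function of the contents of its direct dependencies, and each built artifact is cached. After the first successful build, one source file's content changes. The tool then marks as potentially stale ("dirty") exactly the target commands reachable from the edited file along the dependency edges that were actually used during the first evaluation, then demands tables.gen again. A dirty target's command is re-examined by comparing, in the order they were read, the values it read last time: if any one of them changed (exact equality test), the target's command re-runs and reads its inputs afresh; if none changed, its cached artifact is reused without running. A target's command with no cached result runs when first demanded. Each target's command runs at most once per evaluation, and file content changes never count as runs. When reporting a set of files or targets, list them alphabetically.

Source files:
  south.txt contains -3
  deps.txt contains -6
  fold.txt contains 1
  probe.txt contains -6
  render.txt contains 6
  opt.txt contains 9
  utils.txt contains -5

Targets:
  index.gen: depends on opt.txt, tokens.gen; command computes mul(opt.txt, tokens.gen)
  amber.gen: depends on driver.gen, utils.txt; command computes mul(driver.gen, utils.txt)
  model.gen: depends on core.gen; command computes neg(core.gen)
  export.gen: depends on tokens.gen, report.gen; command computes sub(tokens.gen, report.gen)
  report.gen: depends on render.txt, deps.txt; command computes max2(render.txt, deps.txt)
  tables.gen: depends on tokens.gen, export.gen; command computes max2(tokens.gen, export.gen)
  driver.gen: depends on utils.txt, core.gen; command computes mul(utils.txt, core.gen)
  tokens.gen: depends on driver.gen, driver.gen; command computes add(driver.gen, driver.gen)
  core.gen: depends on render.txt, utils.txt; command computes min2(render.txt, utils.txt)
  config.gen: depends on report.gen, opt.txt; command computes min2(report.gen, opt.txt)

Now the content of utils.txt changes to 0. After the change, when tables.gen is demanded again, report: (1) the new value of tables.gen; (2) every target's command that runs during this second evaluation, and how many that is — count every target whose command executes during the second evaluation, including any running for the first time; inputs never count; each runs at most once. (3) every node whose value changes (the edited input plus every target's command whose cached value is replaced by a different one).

New value of tables.gen: 0.
Target commands that run: core.gen, driver.gen, export.gen, tables.gen, tokens.gen — 5 in total.
Values that change: core.gen, driver.gen, export.gen, tables.gen, tokens.gen, utils.txt.

First evaluation (everything demanded from the output):
  core.gen = min2(6, -5) = -5
  driver.gen = mul(-5, -5) = 25
  report.gen = max2(6, -6) = 6
  tokens.gen = add(25, 25) = 50
  export.gen = sub(50, 6) = 44
  tables.gen = max2(50, 44) = 50

Propagation after the edit:
  core.gen: runs — utils.txt -5->0; result 0.
  driver.gen: runs — utils.txt -5->0; core.gen -5->0; result 0.
  tokens.gen: runs — driver.gen 25->0; driver.gen 25->0; result 0.
  export.gen: runs — tokens.gen 50->0; result -6.
  tables.gen: runs — tokens.gen 50->0; export.gen 44->-6; result 0.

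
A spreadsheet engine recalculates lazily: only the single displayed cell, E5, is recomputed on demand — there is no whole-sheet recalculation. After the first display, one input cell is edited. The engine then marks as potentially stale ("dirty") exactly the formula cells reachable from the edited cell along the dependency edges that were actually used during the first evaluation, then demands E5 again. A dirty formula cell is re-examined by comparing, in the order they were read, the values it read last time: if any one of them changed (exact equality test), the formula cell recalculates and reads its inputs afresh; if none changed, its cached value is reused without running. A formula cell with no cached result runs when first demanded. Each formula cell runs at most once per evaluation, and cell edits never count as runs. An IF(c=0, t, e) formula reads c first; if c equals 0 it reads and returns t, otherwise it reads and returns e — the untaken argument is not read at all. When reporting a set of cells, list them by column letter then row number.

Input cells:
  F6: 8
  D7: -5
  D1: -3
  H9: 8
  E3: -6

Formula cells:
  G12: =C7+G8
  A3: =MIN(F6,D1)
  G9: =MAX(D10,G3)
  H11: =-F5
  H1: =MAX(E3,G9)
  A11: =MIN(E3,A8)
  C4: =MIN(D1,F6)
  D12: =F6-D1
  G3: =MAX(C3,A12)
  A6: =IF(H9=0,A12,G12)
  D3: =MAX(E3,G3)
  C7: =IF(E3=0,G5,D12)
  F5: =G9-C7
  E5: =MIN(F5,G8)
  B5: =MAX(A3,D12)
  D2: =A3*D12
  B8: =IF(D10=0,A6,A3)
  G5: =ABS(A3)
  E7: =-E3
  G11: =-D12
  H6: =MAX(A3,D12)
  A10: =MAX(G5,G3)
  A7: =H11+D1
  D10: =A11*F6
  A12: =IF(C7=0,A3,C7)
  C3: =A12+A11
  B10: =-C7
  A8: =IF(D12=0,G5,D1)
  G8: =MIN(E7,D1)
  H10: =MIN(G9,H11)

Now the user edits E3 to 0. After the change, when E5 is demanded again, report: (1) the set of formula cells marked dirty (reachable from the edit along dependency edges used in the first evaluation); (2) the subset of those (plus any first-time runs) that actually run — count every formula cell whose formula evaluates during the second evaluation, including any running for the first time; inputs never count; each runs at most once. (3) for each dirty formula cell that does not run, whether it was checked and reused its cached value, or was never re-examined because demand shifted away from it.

Marked dirty: A11, A12, C3, C7, D10, E5, E7, F5, G3, G8, G9.
Formula cells that run: A3, A11, A12, C3, C7, D10, E7, F5, G3, G5, G8, G9 — 12 in total.
Checked but reused from cache: E5.
Key observation: a condition flipped, so demand reaches new nodes — A3, G5 run for the first time.

First evaluation (everything demanded from the output):
  D12 = 8 - -3 = 11
  A8 = IF(D12=0: D12=11 -> else branch D1) = -3
  A11 = MIN(-6, -3) = -6
  C7 = IF(E3=0: E3=-6 -> else branch D12) = 11
  A12 = IF(C7=0: C7=11 -> else branch C7) = 11
  C3 = 11 + -6 = 5
  D10 = -6 * 8 = -48
  E7 = -(-6) = 6
  G3 = MAX(5, 11) = 11
  G8 = MIN(6, -3) = -3
  G9 = MAX(-48, 11) = 11
  F5 = 11 - 11 = 0
  E5 = MIN(0, -3) = -3

Propagation after the edit:
  A3: demanded for the first time — runs, produces -3.
  A11: runs — E3 -6->0; result -3.
  D10: runs — A11 -6->-3; result -24.
  E7: runs — E3 -6->0; result 0.
  G5: demanded for the first time — runs, produces 3.
  C7: runs — E3 -6->0; result 3.
  A12: runs — C7 11->3; C7 11->3; result 3.
  C3: runs — A12 11->3; A11 -6->-3; result 0.
  G3: runs — C3 5->0; A12 11->3; result 3.
  G8: runs — E7 6->0; result -3 (same value as before).
  G9: runs — D10 -48->-24; G3 11->3; result 3.
  F5: runs — G9 11->3; C7 11->3; result 0 (same value as before).
  E5: checked — values it read are unchanged (F5 unchanged, G8 unchanged); reused cached -3 without running.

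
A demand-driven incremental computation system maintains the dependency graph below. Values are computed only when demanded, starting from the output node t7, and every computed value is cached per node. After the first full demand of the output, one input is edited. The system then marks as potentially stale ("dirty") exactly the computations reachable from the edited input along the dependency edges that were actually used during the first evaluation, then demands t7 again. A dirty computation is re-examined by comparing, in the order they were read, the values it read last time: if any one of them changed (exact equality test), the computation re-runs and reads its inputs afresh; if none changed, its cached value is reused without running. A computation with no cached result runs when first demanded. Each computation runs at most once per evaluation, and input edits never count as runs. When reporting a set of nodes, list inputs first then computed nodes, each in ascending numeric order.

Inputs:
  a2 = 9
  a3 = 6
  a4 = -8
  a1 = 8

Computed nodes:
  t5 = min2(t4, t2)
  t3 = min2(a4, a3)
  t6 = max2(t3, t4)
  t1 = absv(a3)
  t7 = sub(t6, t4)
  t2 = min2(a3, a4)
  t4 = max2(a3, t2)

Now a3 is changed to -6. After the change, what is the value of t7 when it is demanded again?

New value of t7: 0.

First evaluation (everything demanded from the output):
  t2 = min2(6, -8) = -8
  t3 = min2(-8, 6) = -8
  t4 = max2(6, -8) = 6
  t6 = max2(-8, 6) = 6
  t7 = sub(6, 6) = 0

Propagation after the edit:
  t2: runs — a3 6->-6; result -8 (same value as before).
  t3: runs — a3 6->-6; result -8 (same value as before).
  t4: runs — a3 6->-6; result -6.
  t6: runs — t4 6->-6; result -6.
  t7: runs — t6 6->-6; t4 6->-6; result 0 (same value as before).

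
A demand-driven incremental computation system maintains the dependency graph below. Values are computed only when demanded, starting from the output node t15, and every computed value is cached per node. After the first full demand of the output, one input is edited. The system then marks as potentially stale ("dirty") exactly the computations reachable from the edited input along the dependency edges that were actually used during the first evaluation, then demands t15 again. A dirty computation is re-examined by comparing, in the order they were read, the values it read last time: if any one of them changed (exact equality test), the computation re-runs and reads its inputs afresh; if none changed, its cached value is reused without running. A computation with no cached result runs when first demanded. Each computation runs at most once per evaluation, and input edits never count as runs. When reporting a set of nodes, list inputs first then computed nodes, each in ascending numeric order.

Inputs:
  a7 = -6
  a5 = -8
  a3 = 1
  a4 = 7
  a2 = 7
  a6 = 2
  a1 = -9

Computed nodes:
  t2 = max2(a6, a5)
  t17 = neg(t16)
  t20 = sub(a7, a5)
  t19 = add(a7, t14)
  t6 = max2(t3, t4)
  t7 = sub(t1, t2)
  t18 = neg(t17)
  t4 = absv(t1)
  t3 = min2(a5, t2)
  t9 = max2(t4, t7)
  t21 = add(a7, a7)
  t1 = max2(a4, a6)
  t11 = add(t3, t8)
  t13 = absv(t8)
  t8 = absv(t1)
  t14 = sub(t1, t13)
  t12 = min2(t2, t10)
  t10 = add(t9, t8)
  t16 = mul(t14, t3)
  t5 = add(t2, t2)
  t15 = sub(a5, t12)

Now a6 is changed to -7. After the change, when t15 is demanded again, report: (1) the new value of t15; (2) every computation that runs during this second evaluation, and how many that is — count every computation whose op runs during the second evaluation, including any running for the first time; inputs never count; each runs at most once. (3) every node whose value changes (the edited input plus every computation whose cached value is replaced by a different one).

First evaluation (everything demanded from the output):
  t1 = max2(7, 2) = 7
  t2 = max2(2, -8) = 2
  t4 = absv(7) = 7
  t7 = sub(7, 2) = 5
  t8 = absv(7) = 7
  t9 = max2(7, 5) = 7
  t10 = add(7, 7) = 14
  t12 = min2(2, 14) = 2
  t15 = sub(-8, 2) = -10

Propagation after the edit:
  t1: runs — a6 2->-7; result 7 (same value as before).
  t2: runs — a6 2->-7; result -7.
  t4: checked — values it read are unchanged (t1 unchanged); reused cached 7 without running.
  t7: runs — t2 2->-7; result 14.
  t8: checked — values it read are unchanged (t1 unchanged); reused cached 7 without running.
  t9: runs — t7 5->14; result 14.
  t10: runs — t9 7->14; result 21.
  t12: runs — t2 2->-7; t10 14->21; result -7.
  t15: runs — t12 2->-7; result -1.

Key observation: the cutoff stops propagation at t4 — its inputs' values are unchanged, so it reuses its cache.

New value of t15: -1.
Computations that run: t1, t2, t7, t9, t10, t12, t15 — 7 in total.
Values that change: a6, t2, t7, t9, t10, t12, t15.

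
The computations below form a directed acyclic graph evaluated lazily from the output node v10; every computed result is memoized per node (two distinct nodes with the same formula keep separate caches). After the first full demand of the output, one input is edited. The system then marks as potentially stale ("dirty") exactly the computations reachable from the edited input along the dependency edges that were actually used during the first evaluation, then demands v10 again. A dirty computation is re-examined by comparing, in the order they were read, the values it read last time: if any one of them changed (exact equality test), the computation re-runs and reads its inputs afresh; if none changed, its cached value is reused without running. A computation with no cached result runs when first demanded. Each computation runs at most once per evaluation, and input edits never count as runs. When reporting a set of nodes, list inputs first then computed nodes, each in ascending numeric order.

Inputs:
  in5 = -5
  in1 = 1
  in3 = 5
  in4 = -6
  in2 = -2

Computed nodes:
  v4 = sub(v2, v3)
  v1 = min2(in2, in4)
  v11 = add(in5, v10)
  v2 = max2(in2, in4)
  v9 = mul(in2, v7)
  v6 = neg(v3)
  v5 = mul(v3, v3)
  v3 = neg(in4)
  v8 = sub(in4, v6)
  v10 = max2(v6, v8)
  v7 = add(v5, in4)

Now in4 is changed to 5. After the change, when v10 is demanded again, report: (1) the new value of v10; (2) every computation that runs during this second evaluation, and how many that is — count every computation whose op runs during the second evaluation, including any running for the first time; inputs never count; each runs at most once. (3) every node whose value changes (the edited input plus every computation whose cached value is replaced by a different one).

Demanding v10 again yields 5.
4 computations run: v3, v6, v8, v10.
The nodes whose values change: in4, v3, v6, v10.

First demand of the output computes:
  v3 = neg(-6) = 6
  v6 = neg(6) = -6
  v8 = sub(-6, -6) = 0
  v10 = max2(-6, 0) = 0

After the edit, cleaning proceeds:
  v3: a read changed (in4 -6->5) — executes, giving -5.
  v6: a read changed (v3 6->-5) — executes, giving 5.
  v8: a read changed (in4 -6->5; v6 -6->5) — executes, giving 0 — identical to its old value.
  v10: a read changed (v6 -6->5) — executes, giving 5.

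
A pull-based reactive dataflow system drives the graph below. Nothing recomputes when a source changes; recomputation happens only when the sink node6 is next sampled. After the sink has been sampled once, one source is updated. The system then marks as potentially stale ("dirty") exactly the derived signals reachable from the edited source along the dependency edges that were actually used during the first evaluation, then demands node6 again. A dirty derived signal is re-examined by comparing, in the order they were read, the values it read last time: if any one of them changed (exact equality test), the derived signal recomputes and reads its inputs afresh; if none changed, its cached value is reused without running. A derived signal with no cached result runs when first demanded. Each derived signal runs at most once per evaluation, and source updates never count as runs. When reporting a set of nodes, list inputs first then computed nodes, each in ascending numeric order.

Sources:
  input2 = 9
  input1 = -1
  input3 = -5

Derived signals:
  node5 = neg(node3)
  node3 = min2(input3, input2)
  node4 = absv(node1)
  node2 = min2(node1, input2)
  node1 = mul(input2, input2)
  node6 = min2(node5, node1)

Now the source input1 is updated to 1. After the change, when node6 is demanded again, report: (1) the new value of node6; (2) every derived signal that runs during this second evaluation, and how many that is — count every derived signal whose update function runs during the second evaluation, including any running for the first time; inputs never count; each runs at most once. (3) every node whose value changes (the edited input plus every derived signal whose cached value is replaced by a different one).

First evaluation (everything demanded from the output):
  node1 = mul(9, 9) = 81
  node3 = min2(-5, 9) = -5
  node5 = neg(-5) = 5
  node6 = min2(5, 81) = 5

Propagation after the edit:
  input1 feeds no computation that the output demands — nothing is marked dirty and nothing runs.

Key observation: input1 is never demanded by the output, so the edit triggers no recomputation at all.

New value of node6: 5.
Derived signals that run: none — 0 in total.
Values that change: input1.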